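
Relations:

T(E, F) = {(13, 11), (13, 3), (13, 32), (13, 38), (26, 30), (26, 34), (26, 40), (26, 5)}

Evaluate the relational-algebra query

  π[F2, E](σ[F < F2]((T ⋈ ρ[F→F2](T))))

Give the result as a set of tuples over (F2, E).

{(11, 13), (30, 26), (32, 13), (34, 26), (38, 13), (40, 26)}

ρ[F→F2]: schema becomes (E, F2); tuples unchanged.
T ⋈ ρ[F→F2](T) (natural join on E): {(13, 11, 11), (13, 11, 3), (13, 11, 32), (13, 11, 38), (13, 3, 11), (13, 3, 3), (13, 3, 32), (13, 3, 38), (13, 32, 11), (13, 32, 3), (13, 32, 32), (13, 32, 38), (13, 38, 11), (13, 38, 3), (13, 38, 32), (13, 38, 38), (26, 30, 30), (26, 30, 34), (26, 30, 40), (26, 30, 5), (26, 34, 30), (26, 34, 34), (26, 34, 40), (26, 34, 5), (26, 40, 30), (26, 40, 34), (26, 40, 40), (26, 40, 5), (26, 5, 30), (26, 5, 34), (26, 5, 40), (26, 5, 5)}
Apply σ_{F < F2}; surviving tuples: {(13, 11, 32), (13, 11, 38), (13, 3, 11), (13, 3, 32), (13, 3, 38), (13, 32, 38), (26, 30, 34), (26, 30, 40), (26, 34, 40), (26, 5, 30), (26, 5, 34), (26, 5, 40)}
Projecting to F2, E (6 duplicate(s) eliminated): {(11, 13), (30, 26), (32, 13), (34, 26), (38, 13), (40, 26)}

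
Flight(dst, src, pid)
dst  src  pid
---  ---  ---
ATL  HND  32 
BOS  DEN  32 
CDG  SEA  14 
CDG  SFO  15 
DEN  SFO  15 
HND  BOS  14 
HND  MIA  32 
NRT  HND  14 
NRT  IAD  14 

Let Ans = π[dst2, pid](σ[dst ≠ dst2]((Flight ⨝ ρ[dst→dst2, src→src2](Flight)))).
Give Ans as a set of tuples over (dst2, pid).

{(ATL, 32), (BOS, 32), (CDG, 14), (CDG, 15), (DEN, 15), (HND, 14), (HND, 32), (NRT, 14)}

ρ[dst→dst2, src→src2]: schema becomes (dst2, src2, pid); tuples unchanged.
Joining Flight and ρ[dst→dst2, src→src2](Flight) on pid yields {(ATL, HND, 32, ATL, HND), (ATL, HND, 32, BOS, DEN), (ATL, HND, 32, HND, MIA), (BOS, DEN, 32, ATL, HND), (BOS, DEN, 32, BOS, DEN), (BOS, DEN, 32, HND, MIA), (CDG, SEA, 14, CDG, SEA), (CDG, SEA, 14, HND, BOS), (CDG, SEA, 14, NRT, HND), (CDG, SEA, 14, NRT, IAD), (CDG, SFO, 15, CDG, SFO), (CDG, SFO, 15, DEN, SFO), (DEN, SFO, 15, CDG, SFO), (DEN, SFO, 15, DEN, SFO), (HND, BOS, 14, CDG, SEA), (HND, BOS, 14, HND, BOS), (HND, BOS, 14, NRT, HND), (HND, BOS, 14, NRT, IAD), (HND, MIA, 32, ATL, HND), (HND, MIA, 32, BOS, DEN), (HND, MIA, 32, HND, MIA), (NRT, HND, 14, CDG, SEA), (NRT, HND, 14, HND, BOS), (NRT, HND, 14, NRT, HND), (NRT, HND, 14, NRT, IAD), (NRT, IAD, 14, CDG, SEA), (NRT, IAD, 14, HND, BOS), (NRT, IAD, 14, NRT, HND), (NRT, IAD, 14, NRT, IAD)}.
Selection dst ≠ dst2: {(ATL, HND, 32, BOS, DEN), (ATL, HND, 32, HND, MIA), (BOS, DEN, 32, ATL, HND), (BOS, DEN, 32, HND, MIA), (CDG, SEA, 14, HND, BOS), (CDG, SEA, 14, NRT, HND), (CDG, SEA, 14, NRT, IAD), (CDG, SFO, 15, DEN, SFO), (DEN, SFO, 15, CDG, SFO), (HND, BOS, 14, CDG, SEA), (HND, BOS, 14, NRT, HND), (HND, BOS, 14, NRT, IAD), (HND, MIA, 32, ATL, HND), (HND, MIA, 32, BOS, DEN), (NRT, HND, 14, CDG, SEA), (NRT, HND, 14, HND, BOS), (NRT, IAD, 14, CDG, SEA), (NRT, IAD, 14, HND, BOS)}
Projecting to dst2, pid (10 duplicate(s) eliminated): {(ATL, 32), (BOS, 32), (CDG, 14), (CDG, 15), (DEN, 15), (HND, 14), (HND, 32), (NRT, 14)}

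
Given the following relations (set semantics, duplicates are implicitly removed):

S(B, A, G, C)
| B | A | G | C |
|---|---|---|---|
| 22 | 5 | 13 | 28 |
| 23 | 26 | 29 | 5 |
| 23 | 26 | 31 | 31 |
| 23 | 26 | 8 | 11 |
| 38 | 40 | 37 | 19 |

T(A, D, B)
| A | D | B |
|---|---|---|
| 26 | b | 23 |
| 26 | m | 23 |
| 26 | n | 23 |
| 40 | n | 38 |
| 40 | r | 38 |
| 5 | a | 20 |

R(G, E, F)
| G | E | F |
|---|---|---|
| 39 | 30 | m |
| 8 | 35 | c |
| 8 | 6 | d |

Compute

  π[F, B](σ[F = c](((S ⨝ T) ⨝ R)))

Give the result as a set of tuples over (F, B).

Natural join on B, A: {(23, 26, 29, 5, b), (23, 26, 29, 5, m), (23, 26, 29, 5, n), (23, 26, 31, 31, b), (23, 26, 31, 31, m), (23, 26, 31, 31, n), (23, 26, 8, 11, b), (23, 26, 8, 11, m), (23, 26, 8, 11, n), (38, 40, 37, 19, n), (38, 40, 37, 19, r)}
Natural join on G: {(23, 26, 8, 11, b, 35, c), (23, 26, 8, 11, b, 6, d), (23, 26, 8, 11, m, 35, c), (23, 26, 8, 11, m, 6, d), (23, 26, 8, 11, n, 35, c), (23, 26, 8, 11, n, 6, d)}
Filtering on F = c leaves {(23, 26, 8, 11, b, 35, c), (23, 26, 8, 11, m, 35, c), (23, 26, 8, 11, n, 35, c)}.
Projecting to F, B (2 duplicate(s) eliminated): {(c, 23)}

{(c, 23)}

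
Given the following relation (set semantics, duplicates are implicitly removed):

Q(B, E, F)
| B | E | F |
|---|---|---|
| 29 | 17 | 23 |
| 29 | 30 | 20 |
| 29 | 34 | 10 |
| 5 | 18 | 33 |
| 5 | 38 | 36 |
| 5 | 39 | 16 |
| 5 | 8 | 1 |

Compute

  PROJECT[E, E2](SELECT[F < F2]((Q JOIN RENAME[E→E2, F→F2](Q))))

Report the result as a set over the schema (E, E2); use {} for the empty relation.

ρ[E→E2, F→F2]: schema becomes (B, E2, F2); tuples unchanged.
Joining Q and RENAME[E→E2, F→F2](Q) on B yields {(29, 17, 23, 17, 23), (29, 17, 23, 30, 20), (29, 17, 23, 34, 10), (29, 30, 20, 17, 23), (29, 30, 20, 30, 20), (29, 30, 20, 34, 10), (29, 34, 10, 17, 23), (29, 34, 10, 30, 20), (29, 34, 10, 34, 10), (5, 18, 33, 18, 33), (5, 18, 33, 38, 36), (5, 18, 33, 39, 16), (5, 18, 33, 8, 1), (5, 38, 36, 18, 33), (5, 38, 36, 38, 36), (5, 38, 36, 39, 16), (5, 38, 36, 8, 1), (5, 39, 16, 18, 33), (5, 39, 16, 38, 36), (5, 39, 16, 39, 16), (5, 39, 16, 8, 1), (5, 8, 1, 18, 33), (5, 8, 1, 38, 36), (5, 8, 1, 39, 16), (5, 8, 1, 8, 1)}.
Apply σ_{F < F2}; surviving tuples: {(29, 30, 20, 17, 23), (29, 34, 10, 17, 23), (29, 34, 10, 30, 20), (5, 18, 33, 38, 36), (5, 39, 16, 18, 33), (5, 39, 16, 38, 36), (5, 8, 1, 18, 33), (5, 8, 1, 38, 36), (5, 8, 1, 39, 16)}
Projecting to E, E2: {(18, 38), (30, 17), (34, 17), (34, 30), (39, 18), (39, 38), (8, 18), (8, 38), (8, 39)}

{(18, 38), (30, 17), (34, 17), (34, 30), (39, 18), (39, 38), (8, 18), (8, 38), (8, 39)}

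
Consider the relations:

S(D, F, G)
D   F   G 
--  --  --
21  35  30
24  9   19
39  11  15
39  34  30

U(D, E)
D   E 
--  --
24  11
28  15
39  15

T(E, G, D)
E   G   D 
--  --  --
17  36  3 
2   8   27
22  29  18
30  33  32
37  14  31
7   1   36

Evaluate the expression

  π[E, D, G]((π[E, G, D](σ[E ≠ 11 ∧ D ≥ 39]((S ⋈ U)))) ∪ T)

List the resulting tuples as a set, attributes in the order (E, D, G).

S ⋈ U (natural join on D): {(24, 9, 19, 11), (39, 11, 15, 15), (39, 34, 30, 15)}
Filtering on E ≠ 11 ∧ D ≥ 39 leaves {(39, 11, 15, 15), (39, 34, 30, 15)}.
π[E, G, D]: project onto (E, G, D) → {(15, 15, 39), (15, 30, 39)}
Taking the union: {(15, 15, 39), (15, 30, 39), (17, 36, 3), (2, 8, 27), (22, 29, 18), (30, 33, 32), (37, 14, 31), (7, 1, 36)}
π[E, D, G]: project onto (E, D, G) → {(15, 39, 15), (15, 39, 30), (17, 3, 36), (2, 27, 8), (22, 18, 29), (30, 32, 33), (37, 31, 14), (7, 36, 1)}

{(15, 39, 15), (15, 39, 30), (17, 3, 36), (2, 27, 8), (22, 18, 29), (30, 32, 33), (37, 31, 14), (7, 36, 1)}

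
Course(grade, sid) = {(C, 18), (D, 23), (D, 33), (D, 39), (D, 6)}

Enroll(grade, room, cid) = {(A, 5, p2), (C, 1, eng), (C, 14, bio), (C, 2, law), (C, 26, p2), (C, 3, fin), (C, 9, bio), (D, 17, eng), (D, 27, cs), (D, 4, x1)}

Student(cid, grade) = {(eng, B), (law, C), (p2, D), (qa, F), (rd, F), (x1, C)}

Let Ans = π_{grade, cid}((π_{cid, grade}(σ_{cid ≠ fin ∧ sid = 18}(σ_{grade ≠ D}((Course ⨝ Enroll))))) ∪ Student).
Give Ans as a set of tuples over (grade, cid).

{(B, eng), (C, bio), (C, eng), (C, law), (C, p2), (C, x1), (D, p2), (F, qa), (F, rd)}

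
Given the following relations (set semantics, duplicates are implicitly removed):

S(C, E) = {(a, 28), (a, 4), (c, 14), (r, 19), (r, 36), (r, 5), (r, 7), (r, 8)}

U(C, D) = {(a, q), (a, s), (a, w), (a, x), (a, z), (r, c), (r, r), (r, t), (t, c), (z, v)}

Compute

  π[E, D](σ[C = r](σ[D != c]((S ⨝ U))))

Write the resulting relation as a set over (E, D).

S ⋈ U (natural join on C): {(a, 28, q), (a, 28, s), (a, 28, w), (a, 28, x), (a, 28, z), (a, 4, q), (a, 4, s), (a, 4, w), (a, 4, x), (a, 4, z), (r, 19, c), (r, 19, r), (r, 19, t), (r, 36, c), (r, 36, r), (r, 36, t), (r, 5, c), (r, 5, r), (r, 5, t), (r, 7, c), (r, 7, r), (r, 7, t), (r, 8, c), (r, 8, r), (r, 8, t)}
Selection D != c: {(a, 28, q), (a, 28, s), (a, 28, w), (a, 28, x), (a, 28, z), (a, 4, q), (a, 4, s), (a, 4, w), (a, 4, x), (a, 4, z), (r, 19, r), (r, 19, t), (r, 36, r), (r, 36, t), (r, 5, r), (r, 5, t), (r, 7, r), (r, 7, t), (r, 8, r), (r, 8, t)}
Selection C = r: {(r, 19, r), (r, 19, t), (r, 36, r), (r, 36, t), (r, 5, r), (r, 5, t), (r, 7, r), (r, 7, t), (r, 8, r), (r, 8, t)}
Keep only column(s) E, D: {(19, r), (19, t), (36, r), (36, t), (5, r), (5, t), (7, r), (7, t), (8, r), (8, t)}

{(19, r), (19, t), (36, r), (36, t), (5, r), (5, t), (7, r), (7, t), (8, r), (8, t)}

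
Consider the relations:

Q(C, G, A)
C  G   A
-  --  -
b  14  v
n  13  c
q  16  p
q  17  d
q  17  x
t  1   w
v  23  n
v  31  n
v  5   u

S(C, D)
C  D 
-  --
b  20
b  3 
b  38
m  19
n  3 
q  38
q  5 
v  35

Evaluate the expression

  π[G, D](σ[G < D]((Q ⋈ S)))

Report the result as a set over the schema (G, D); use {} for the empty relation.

Natural join on C: {(b, 14, v, 20), (b, 14, v, 3), (b, 14, v, 38), (n, 13, c, 3), (q, 16, p, 38), (q, 16, p, 5), (q, 17, d, 38), (q, 17, d, 5), (q, 17, x, 38), (q, 17, x, 5), (v, 23, n, 35), (v, 31, n, 35), (v, 5, u, 35)}
σ[G < D]: keep tuples satisfying G < D → {(b, 14, v, 20), (b, 14, v, 38), (q, 16, p, 38), (q, 17, d, 38), (q, 17, x, 38), (v, 23, n, 35), (v, 31, n, 35), (v, 5, u, 35)}
Projecting to G, D (1 duplicate(s) eliminated): {(14, 20), (14, 38), (16, 38), (17, 38), (23, 35), (31, 35), (5, 35)}

{(14, 20), (14, 38), (16, 38), (17, 38), (23, 35), (31, 35), (5, 35)}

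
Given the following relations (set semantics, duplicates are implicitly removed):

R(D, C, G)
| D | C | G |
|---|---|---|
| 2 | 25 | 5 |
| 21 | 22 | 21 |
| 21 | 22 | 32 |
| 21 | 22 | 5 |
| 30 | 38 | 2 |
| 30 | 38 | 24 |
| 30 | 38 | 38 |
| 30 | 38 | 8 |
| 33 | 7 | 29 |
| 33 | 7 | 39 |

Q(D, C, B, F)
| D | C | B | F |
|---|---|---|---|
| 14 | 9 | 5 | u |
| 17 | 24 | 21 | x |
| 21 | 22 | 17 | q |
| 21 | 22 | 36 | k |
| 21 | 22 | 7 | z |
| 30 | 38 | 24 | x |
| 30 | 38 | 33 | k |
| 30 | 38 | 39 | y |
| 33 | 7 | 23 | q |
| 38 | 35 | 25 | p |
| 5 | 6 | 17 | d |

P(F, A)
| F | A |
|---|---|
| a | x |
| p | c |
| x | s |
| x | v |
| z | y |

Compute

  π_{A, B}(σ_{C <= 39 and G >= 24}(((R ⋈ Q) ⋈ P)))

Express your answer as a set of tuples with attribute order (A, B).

{(s, 24), (v, 24), (y, 7)}

R ⋈ Q (natural join on D, C): {(21, 22, 21, 17, q), (21, 22, 21, 36, k), (21, 22, 21, 7, z), (21, 22, 32, 17, q), (21, 22, 32, 36, k), (21, 22, 32, 7, z), (21, 22, 5, 17, q), (21, 22, 5, 36, k), (21, 22, 5, 7, z), (30, 38, 2, 24, x), (30, 38, 2, 33, k), (30, 38, 2, 39, y), (30, 38, 24, 24, x), (30, 38, 24, 33, k), (30, 38, 24, 39, y), (30, 38, 38, 24, x), (30, 38, 38, 33, k), (30, 38, 38, 39, y), (30, 38, 8, 24, x), (30, 38, 8, 33, k), (30, 38, 8, 39, y), (33, 7, 29, 23, q), (33, 7, 39, 23, q)}
(R ⋈ Q) ⋈ P (natural join on F): {(21, 22, 21, 7, z, y), (21, 22, 32, 7, z, y), (21, 22, 5, 7, z, y), (30, 38, 2, 24, x, s), (30, 38, 2, 24, x, v), (30, 38, 24, 24, x, s), (30, 38, 24, 24, x, v), (30, 38, 38, 24, x, s), (30, 38, 38, 24, x, v), (30, 38, 8, 24, x, s), (30, 38, 8, 24, x, v)}
Selection C <= 39 and G >= 24: {(21, 22, 32, 7, z, y), (30, 38, 24, 24, x, s), (30, 38, 24, 24, x, v), (30, 38, 38, 24, x, s), (30, 38, 38, 24, x, v)}
Keep only column(s) A, B (2 duplicate(s) eliminated): {(s, 24), (v, 24), (y, 7)}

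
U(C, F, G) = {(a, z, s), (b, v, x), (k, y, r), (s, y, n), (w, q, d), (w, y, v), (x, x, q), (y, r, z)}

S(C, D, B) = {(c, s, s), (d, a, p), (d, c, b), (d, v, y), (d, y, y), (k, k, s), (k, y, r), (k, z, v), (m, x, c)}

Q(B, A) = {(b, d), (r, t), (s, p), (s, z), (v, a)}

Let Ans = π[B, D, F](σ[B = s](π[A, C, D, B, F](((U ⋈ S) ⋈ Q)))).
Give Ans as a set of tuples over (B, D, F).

{(s, k, y)}

Natural join on C: {(k, y, r, k, s), (k, y, r, y, r), (k, y, r, z, v)}
Natural join on B: {(k, y, r, k, s, p), (k, y, r, k, s, z), (k, y, r, y, r, t), (k, y, r, z, v, a)}
Projecting to A, C, D, B, F: {(a, k, z, v, y), (p, k, k, s, y), (t, k, y, r, y), (z, k, k, s, y)}
Filtering on B = s leaves {(p, k, k, s, y), (z, k, k, s, y)}.
Projecting to B, D, F (1 duplicate(s) eliminated): {(s, k, y)}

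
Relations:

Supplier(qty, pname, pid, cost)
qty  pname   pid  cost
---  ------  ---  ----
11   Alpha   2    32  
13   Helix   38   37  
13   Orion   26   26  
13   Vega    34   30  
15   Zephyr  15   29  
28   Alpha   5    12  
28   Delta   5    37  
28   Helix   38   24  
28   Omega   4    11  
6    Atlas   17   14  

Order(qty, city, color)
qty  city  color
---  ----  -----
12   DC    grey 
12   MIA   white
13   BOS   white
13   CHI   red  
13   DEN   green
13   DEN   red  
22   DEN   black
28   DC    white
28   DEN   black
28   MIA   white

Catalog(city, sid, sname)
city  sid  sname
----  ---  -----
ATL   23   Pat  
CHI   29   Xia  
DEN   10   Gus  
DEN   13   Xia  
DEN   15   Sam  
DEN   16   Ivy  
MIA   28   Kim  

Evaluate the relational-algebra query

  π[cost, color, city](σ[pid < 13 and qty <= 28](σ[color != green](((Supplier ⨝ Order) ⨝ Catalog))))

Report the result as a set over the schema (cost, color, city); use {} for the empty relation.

{(11, black, DEN), (11, white, MIA), (12, black, DEN), (12, white, MIA), (37, black, DEN), (37, white, MIA)}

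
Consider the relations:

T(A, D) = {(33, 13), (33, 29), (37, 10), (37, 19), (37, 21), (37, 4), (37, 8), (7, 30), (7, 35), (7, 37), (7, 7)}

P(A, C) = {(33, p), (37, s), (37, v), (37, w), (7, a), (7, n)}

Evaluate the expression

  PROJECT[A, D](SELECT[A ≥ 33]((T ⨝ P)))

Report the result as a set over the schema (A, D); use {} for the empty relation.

T ⋈ P (natural join on A): {(33, 13, p), (33, 29, p), (37, 10, s), (37, 10, v), (37, 10, w), (37, 19, s), (37, 19, v), (37, 19, w), (37, 21, s), (37, 21, v), (37, 21, w), (37, 4, s), (37, 4, v), (37, 4, w), (37, 8, s), (37, 8, v), (37, 8, w), (7, 30, a), (7, 30, n), (7, 35, a), (7, 35, n), (7, 37, a), (7, 37, n), (7, 7, a), (7, 7, n)}
Filtering on A ≥ 33 leaves {(33, 13, p), (33, 29, p), (37, 10, s), (37, 10, v), (37, 10, w), (37, 19, s), (37, 19, v), (37, 19, w), (37, 21, s), (37, 21, v), (37, 21, w), (37, 4, s), (37, 4, v), (37, 4, w), (37, 8, s), (37, 8, v), (37, 8, w)}.
π[A, D]: project onto (A, D) (10 duplicate(s) eliminated) → {(33, 13), (33, 29), (37, 10), (37, 19), (37, 21), (37, 4), (37, 8)}

{(33, 13), (33, 29), (37, 10), (37, 19), (37, 21), (37, 4), (37, 8)}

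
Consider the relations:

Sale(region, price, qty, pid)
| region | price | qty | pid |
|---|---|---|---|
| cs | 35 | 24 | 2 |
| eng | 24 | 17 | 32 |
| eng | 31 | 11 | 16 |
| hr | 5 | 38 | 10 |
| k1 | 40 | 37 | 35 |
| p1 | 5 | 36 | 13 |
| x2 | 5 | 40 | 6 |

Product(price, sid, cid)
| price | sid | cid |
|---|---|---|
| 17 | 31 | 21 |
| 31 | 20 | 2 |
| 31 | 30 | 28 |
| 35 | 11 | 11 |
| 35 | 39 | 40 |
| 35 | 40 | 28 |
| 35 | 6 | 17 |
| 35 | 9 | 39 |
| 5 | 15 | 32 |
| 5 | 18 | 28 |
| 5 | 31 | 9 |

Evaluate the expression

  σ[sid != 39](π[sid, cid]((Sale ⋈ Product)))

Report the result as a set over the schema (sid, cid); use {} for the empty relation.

Natural join on price: {(cs, 35, 24, 2, 11, 11), (cs, 35, 24, 2, 39, 40), (cs, 35, 24, 2, 40, 28), (cs, 35, 24, 2, 6, 17), (cs, 35, 24, 2, 9, 39), (eng, 31, 11, 16, 20, 2), (eng, 31, 11, 16, 30, 28), (hr, 5, 38, 10, 15, 32), (hr, 5, 38, 10, 18, 28), (hr, 5, 38, 10, 31, 9), (p1, 5, 36, 13, 15, 32), (p1, 5, 36, 13, 18, 28), (p1, 5, 36, 13, 31, 9), (x2, 5, 40, 6, 15, 32), (x2, 5, 40, 6, 18, 28), (x2, 5, 40, 6, 31, 9)}
Keep only column(s) sid, cid (6 duplicate(s) eliminated): {(11, 11), (15, 32), (18, 28), (20, 2), (30, 28), (31, 9), (39, 40), (40, 28), (6, 17), (9, 39)}
σ[sid != 39]: keep tuples satisfying sid != 39 → {(11, 11), (15, 32), (18, 28), (20, 2), (30, 28), (31, 9), (40, 28), (6, 17), (9, 39)}

{(11, 11), (15, 32), (18, 28), (20, 2), (30, 28), (31, 9), (40, 28), (6, 17), (9, 39)}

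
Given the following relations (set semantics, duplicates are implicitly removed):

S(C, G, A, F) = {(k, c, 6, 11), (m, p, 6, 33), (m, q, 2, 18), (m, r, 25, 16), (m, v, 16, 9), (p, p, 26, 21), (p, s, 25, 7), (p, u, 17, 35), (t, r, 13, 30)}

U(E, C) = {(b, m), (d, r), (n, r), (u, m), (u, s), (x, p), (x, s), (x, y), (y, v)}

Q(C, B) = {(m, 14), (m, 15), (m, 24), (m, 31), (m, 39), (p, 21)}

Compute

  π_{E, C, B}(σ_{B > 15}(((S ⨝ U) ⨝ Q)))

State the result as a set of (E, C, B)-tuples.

Joining S and U on C yields {(m, p, 6, 33, b), (m, p, 6, 33, u), (m, q, 2, 18, b), (m, q, 2, 18, u), (m, r, 25, 16, b), (m, r, 25, 16, u), (m, v, 16, 9, b), (m, v, 16, 9, u), (p, p, 26, 21, x), (p, s, 25, 7, x), (p, u, 17, 35, x)}.
Joining (S ⨝ U) and Q on C yields {(m, p, 6, 33, b, 14), (m, p, 6, 33, b, 15), (m, p, 6, 33, b, 24), (m, p, 6, 33, b, 31), (m, p, 6, 33, b, 39), (m, p, 6, 33, u, 14), (m, p, 6, 33, u, 15), (m, p, 6, 33, u, 24), (m, p, 6, 33, u, 31), (m, p, 6, 33, u, 39), (m, q, 2, 18, b, 14), (m, q, 2, 18, b, 15), (m, q, 2, 18, b, 24), (m, q, 2, 18, b, 31), (m, q, 2, 18, b, 39), (m, q, 2, 18, u, 14), (m, q, 2, 18, u, 15), (m, q, 2, 18, u, 24), (m, q, 2, 18, u, 31), (m, q, 2, 18, u, 39), (m, r, 25, 16, b, 14), (m, r, 25, 16, b, 15), (m, r, 25, 16, b, 24), (m, r, 25, 16, b, 31), (m, r, 25, 16, b, 39), (m, r, 25, 16, u, 14), (m, r, 25, 16, u, 15), (m, r, 25, 16, u, 24), (m, r, 25, 16, u, 31), (m, r, 25, 16, u, 39), (m, v, 16, 9, b, 14), (m, v, 16, 9, b, 15), (m, v, 16, 9, b, 24), (m, v, 16, 9, b, 31), (m, v, 16, 9, b, 39), (m, v, 16, 9, u, 14), (m, v, 16, 9, u, 15), (m, v, 16, 9, u, 24), (m, v, 16, 9, u, 31), (m, v, 16, 9, u, 39), (p, p, 26, 21, x, 21), (p, s, 25, 7, x, 21), (p, u, 17, 35, x, 21)}.
σ[B > 15]: keep tuples satisfying B > 15 → {(m, p, 6, 33, b, 24), (m, p, 6, 33, b, 31), (m, p, 6, 33, b, 39), (m, p, 6, 33, u, 24), (m, p, 6, 33, u, 31), (m, p, 6, 33, u, 39), (m, q, 2, 18, b, 24), (m, q, 2, 18, b, 31), (m, q, 2, 18, b, 39), (m, q, 2, 18, u, 24), (m, q, 2, 18, u, 31), (m, q, 2, 18, u, 39), (m, r, 25, 16, b, 24), (m, r, 25, 16, b, 31), (m, r, 25, 16, b, 39), (m, r, 25, 16, u, 24), (m, r, 25, 16, u, 31), (m, r, 25, 16, u, 39), (m, v, 16, 9, b, 24), (m, v, 16, 9, b, 31), (m, v, 16, 9, b, 39), (m, v, 16, 9, u, 24), (m, v, 16, 9, u, 31), (m, v, 16, 9, u, 39), (p, p, 26, 21, x, 21), (p, s, 25, 7, x, 21), (p, u, 17, 35, x, 21)}
Projecting to E, C, B (20 duplicate(s) eliminated): {(b, m, 24), (b, m, 31), (b, m, 39), (u, m, 24), (u, m, 31), (u, m, 39), (x, p, 21)}

{(b, m, 24), (b, m, 31), (b, m, 39), (u, m, 24), (u, m, 31), (u, m, 39), (x, p, 21)}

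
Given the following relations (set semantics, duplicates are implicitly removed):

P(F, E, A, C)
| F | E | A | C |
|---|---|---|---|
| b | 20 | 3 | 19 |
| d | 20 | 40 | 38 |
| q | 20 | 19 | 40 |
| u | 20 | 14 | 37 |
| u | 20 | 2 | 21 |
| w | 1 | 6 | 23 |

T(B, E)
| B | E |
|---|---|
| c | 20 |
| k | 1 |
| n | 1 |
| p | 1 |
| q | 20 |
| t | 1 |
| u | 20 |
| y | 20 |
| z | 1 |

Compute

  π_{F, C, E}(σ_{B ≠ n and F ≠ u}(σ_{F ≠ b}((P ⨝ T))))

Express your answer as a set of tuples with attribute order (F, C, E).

{(d, 38, 20), (q, 40, 20), (w, 23, 1)}

Joining P and T on E yields {(b, 20, 3, 19, c), (b, 20, 3, 19, q), (b, 20, 3, 19, u), (b, 20, 3, 19, y), (d, 20, 40, 38, c), (d, 20, 40, 38, q), (d, 20, 40, 38, u), (d, 20, 40, 38, y), (q, 20, 19, 40, c), (q, 20, 19, 40, q), (q, 20, 19, 40, u), (q, 20, 19, 40, y), (u, 20, 14, 37, c), (u, 20, 14, 37, q), (u, 20, 14, 37, u), (u, 20, 14, 37, y), (u, 20, 2, 21, c), (u, 20, 2, 21, q), (u, 20, 2, 21, u), (u, 20, 2, 21, y), (w, 1, 6, 23, k), (w, 1, 6, 23, n), (w, 1, 6, 23, p), (w, 1, 6, 23, t), (w, 1, 6, 23, z)}.
σ[F ≠ b]: keep tuples satisfying F ≠ b → {(d, 20, 40, 38, c), (d, 20, 40, 38, q), (d, 20, 40, 38, u), (d, 20, 40, 38, y), (q, 20, 19, 40, c), (q, 20, 19, 40, q), (q, 20, 19, 40, u), (q, 20, 19, 40, y), (u, 20, 14, 37, c), (u, 20, 14, 37, q), (u, 20, 14, 37, u), (u, 20, 14, 37, y), (u, 20, 2, 21, c), (u, 20, 2, 21, q), (u, 20, 2, 21, u), (u, 20, 2, 21, y), (w, 1, 6, 23, k), (w, 1, 6, 23, n), (w, 1, 6, 23, p), (w, 1, 6, 23, t), (w, 1, 6, 23, z)}
σ[B ≠ n and F ≠ u]: keep tuples satisfying B ≠ n and F ≠ u → {(d, 20, 40, 38, c), (d, 20, 40, 38, q), (d, 20, 40, 38, u), (d, 20, 40, 38, y), (q, 20, 19, 40, c), (q, 20, 19, 40, q), (q, 20, 19, 40, u), (q, 20, 19, 40, y), (w, 1, 6, 23, k), (w, 1, 6, 23, p), (w, 1, 6, 23, t), (w, 1, 6, 23, z)}
π_{F, C, E} gives {(d, 38, 20), (q, 40, 20), (w, 23, 1)} (9 duplicate(s) eliminated).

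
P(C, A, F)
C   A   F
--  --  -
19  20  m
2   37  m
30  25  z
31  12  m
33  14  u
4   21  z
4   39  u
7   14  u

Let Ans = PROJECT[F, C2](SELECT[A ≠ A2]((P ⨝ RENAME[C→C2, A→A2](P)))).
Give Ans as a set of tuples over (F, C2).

ρ[C→C2, A→A2]: schema becomes (C2, A2, F); tuples unchanged.
P ⋈ RENAME[C→C2, A→A2](P) (natural join on F): {(19, 20, m, 19, 20), (19, 20, m, 2, 37), (19, 20, m, 31, 12), (2, 37, m, 19, 20), (2, 37, m, 2, 37), (2, 37, m, 31, 12), (30, 25, z, 30, 25), (30, 25, z, 4, 21), (31, 12, m, 19, 20), (31, 12, m, 2, 37), (31, 12, m, 31, 12), (33, 14, u, 33, 14), (33, 14, u, 4, 39), (33, 14, u, 7, 14), (4, 21, z, 30, 25), (4, 21, z, 4, 21), (4, 39, u, 33, 14), (4, 39, u, 4, 39), (4, 39, u, 7, 14), (7, 14, u, 33, 14), (7, 14, u, 4, 39), (7, 14, u, 7, 14)}
Apply σ_{A ≠ A2}; surviving tuples: {(19, 20, m, 2, 37), (19, 20, m, 31, 12), (2, 37, m, 19, 20), (2, 37, m, 31, 12), (30, 25, z, 4, 21), (31, 12, m, 19, 20), (31, 12, m, 2, 37), (33, 14, u, 4, 39), (4, 21, z, 30, 25), (4, 39, u, 33, 14), (4, 39, u, 7, 14), (7, 14, u, 4, 39)}
Keep only column(s) F, C2 (4 duplicate(s) eliminated): {(m, 19), (m, 2), (m, 31), (u, 33), (u, 4), (u, 7), (z, 30), (z, 4)}

{(m, 19), (m, 2), (m, 31), (u, 33), (u, 4), (u, 7), (z, 30), (z, 4)}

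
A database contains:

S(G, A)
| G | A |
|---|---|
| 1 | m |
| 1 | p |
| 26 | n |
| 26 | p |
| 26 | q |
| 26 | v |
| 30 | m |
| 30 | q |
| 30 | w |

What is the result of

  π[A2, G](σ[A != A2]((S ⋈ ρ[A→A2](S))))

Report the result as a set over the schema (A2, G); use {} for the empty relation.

{(m, 1), (m, 30), (n, 26), (p, 1), (p, 26), (q, 26), (q, 30), (v, 26), (w, 30)}

ρ[A→A2]: schema becomes (G, A2); tuples unchanged.
Natural join on G: {(1, m, m), (1, m, p), (1, p, m), (1, p, p), (26, n, n), (26, n, p), (26, n, q), (26, n, v), (26, p, n), (26, p, p), (26, p, q), (26, p, v), (26, q, n), (26, q, p), (26, q, q), (26, q, v), (26, v, n), (26, v, p), (26, v, q), (26, v, v), (30, m, m), (30, m, q), (30, m, w), (30, q, m), (30, q, q), (30, q, w), (30, w, m), (30, w, q), (30, w, w)}
Selection A != A2: {(1, m, p), (1, p, m), (26, n, p), (26, n, q), (26, n, v), (26, p, n), (26, p, q), (26, p, v), (26, q, n), (26, q, p), (26, q, v), (26, v, n), (26, v, p), (26, v, q), (30, m, q), (30, m, w), (30, q, m), (30, q, w), (30, w, m), (30, w, q)}
π[A2, G]: project onto (A2, G) (11 duplicate(s) eliminated) → {(m, 1), (m, 30), (n, 26), (p, 1), (p, 26), (q, 26), (q, 30), (v, 26), (w, 30)}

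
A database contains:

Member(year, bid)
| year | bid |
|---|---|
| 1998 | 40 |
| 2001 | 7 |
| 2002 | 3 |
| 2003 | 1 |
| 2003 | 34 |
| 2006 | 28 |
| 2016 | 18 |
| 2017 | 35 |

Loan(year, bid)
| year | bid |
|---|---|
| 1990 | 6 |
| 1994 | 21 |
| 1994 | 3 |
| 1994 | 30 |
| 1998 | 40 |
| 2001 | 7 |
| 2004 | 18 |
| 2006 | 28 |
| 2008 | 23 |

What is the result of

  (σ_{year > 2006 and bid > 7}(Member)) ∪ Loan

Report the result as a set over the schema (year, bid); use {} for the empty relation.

{(1990, 6), (1994, 21), (1994, 3), (1994, 30), (1998, 40), (2001, 7), (2004, 18), (2006, 28), (2008, 23), (2016, 18), (2017, 35)}

Apply σ_{year > 2006 and bid > 7}; surviving tuples: {(2016, 18), (2017, 35)}
Taking the union: {(1990, 6), (1994, 21), (1994, 3), (1994, 30), (1998, 40), (2001, 7), (2004, 18), (2006, 28), (2008, 23), (2016, 18), (2017, 35)}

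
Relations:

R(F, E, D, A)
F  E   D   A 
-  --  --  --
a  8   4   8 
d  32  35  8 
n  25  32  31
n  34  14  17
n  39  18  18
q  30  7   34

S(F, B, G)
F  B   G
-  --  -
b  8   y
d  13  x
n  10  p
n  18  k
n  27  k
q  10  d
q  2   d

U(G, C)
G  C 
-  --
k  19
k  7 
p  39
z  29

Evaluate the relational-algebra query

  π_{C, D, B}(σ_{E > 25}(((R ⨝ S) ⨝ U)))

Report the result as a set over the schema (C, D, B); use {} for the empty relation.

{(19, 14, 18), (19, 14, 27), (19, 18, 18), (19, 18, 27), (39, 14, 10), (39, 18, 10), (7, 14, 18), (7, 14, 27), (7, 18, 18), (7, 18, 27)}

Natural join on F: {(d, 32, 35, 8, 13, x), (n, 25, 32, 31, 10, p), (n, 25, 32, 31, 18, k), (n, 25, 32, 31, 27, k), (n, 34, 14, 17, 10, p), (n, 34, 14, 17, 18, k), (n, 34, 14, 17, 27, k), (n, 39, 18, 18, 10, p), (n, 39, 18, 18, 18, k), (n, 39, 18, 18, 27, k), (q, 30, 7, 34, 10, d), (q, 30, 7, 34, 2, d)}
Natural join on G: {(n, 25, 32, 31, 10, p, 39), (n, 25, 32, 31, 18, k, 19), (n, 25, 32, 31, 18, k, 7), (n, 25, 32, 31, 27, k, 19), (n, 25, 32, 31, 27, k, 7), (n, 34, 14, 17, 10, p, 39), (n, 34, 14, 17, 18, k, 19), (n, 34, 14, 17, 18, k, 7), (n, 34, 14, 17, 27, k, 19), (n, 34, 14, 17, 27, k, 7), (n, 39, 18, 18, 10, p, 39), (n, 39, 18, 18, 18, k, 19), (n, 39, 18, 18, 18, k, 7), (n, 39, 18, 18, 27, k, 19), (n, 39, 18, 18, 27, k, 7)}
Filtering on E > 25 leaves {(n, 34, 14, 17, 10, p, 39), (n, 34, 14, 17, 18, k, 19), (n, 34, 14, 17, 18, k, 7), (n, 34, 14, 17, 27, k, 19), (n, 34, 14, 17, 27, k, 7), (n, 39, 18, 18, 10, p, 39), (n, 39, 18, 18, 18, k, 19), (n, 39, 18, 18, 18, k, 7), (n, 39, 18, 18, 27, k, 19), (n, 39, 18, 18, 27, k, 7)}.
π_{C, D, B} gives {(19, 14, 18), (19, 14, 27), (19, 18, 18), (19, 18, 27), (39, 14, 10), (39, 18, 10), (7, 14, 18), (7, 14, 27), (7, 18, 18), (7, 18, 27)}.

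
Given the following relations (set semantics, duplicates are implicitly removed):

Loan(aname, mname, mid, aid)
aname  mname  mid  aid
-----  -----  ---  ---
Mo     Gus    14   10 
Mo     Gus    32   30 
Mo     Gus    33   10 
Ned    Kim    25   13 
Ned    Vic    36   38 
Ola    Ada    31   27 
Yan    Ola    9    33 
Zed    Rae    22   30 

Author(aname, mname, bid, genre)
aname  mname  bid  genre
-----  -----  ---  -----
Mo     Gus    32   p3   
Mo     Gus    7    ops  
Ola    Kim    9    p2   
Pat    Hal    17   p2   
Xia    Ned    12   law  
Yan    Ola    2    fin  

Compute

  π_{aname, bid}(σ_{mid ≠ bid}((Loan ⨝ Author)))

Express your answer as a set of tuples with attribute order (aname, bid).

{(Mo, 32), (Mo, 7), (Yan, 2)}

Loan ⋈ Author (natural join on aname, mname): {(Mo, Gus, 14, 10, 32, p3), (Mo, Gus, 14, 10, 7, ops), (Mo, Gus, 32, 30, 32, p3), (Mo, Gus, 32, 30, 7, ops), (Mo, Gus, 33, 10, 32, p3), (Mo, Gus, 33, 10, 7, ops), (Yan, Ola, 9, 33, 2, fin)}
Filtering on mid ≠ bid leaves {(Mo, Gus, 14, 10, 32, p3), (Mo, Gus, 14, 10, 7, ops), (Mo, Gus, 32, 30, 7, ops), (Mo, Gus, 33, 10, 32, p3), (Mo, Gus, 33, 10, 7, ops), (Yan, Ola, 9, 33, 2, fin)}.
Keep only column(s) aname, bid (3 duplicate(s) eliminated): {(Mo, 32), (Mo, 7), (Yan, 2)}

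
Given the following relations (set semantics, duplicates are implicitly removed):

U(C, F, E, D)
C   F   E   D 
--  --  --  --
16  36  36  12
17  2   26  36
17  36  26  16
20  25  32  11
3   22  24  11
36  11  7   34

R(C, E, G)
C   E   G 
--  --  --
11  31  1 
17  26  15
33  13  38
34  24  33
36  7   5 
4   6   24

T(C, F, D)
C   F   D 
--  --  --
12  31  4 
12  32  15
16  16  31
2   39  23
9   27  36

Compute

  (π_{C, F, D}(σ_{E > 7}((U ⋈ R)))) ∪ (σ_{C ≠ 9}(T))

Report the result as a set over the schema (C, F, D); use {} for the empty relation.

{(12, 31, 4), (12, 32, 15), (16, 16, 31), (17, 2, 36), (17, 36, 16), (2, 39, 23)}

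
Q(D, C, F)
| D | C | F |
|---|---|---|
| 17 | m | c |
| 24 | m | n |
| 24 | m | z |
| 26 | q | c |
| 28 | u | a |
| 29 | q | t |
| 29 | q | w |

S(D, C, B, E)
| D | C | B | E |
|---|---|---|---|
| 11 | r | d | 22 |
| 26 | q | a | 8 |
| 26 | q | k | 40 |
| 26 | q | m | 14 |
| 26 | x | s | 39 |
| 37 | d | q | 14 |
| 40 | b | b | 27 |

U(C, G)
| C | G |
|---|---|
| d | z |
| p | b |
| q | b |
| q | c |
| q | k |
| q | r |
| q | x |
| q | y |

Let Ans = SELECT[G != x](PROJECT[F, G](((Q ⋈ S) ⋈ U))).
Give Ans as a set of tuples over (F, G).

Q ⋈ S (natural join on D, C): {(26, q, c, a, 8), (26, q, c, k, 40), (26, q, c, m, 14)}
(Q ⋈ S) ⋈ U (natural join on C): {(26, q, c, a, 8, b), (26, q, c, a, 8, c), (26, q, c, a, 8, k), (26, q, c, a, 8, r), (26, q, c, a, 8, x), (26, q, c, a, 8, y), (26, q, c, k, 40, b), (26, q, c, k, 40, c), (26, q, c, k, 40, k), (26, q, c, k, 40, r), (26, q, c, k, 40, x), (26, q, c, k, 40, y), (26, q, c, m, 14, b), (26, q, c, m, 14, c), (26, q, c, m, 14, k), (26, q, c, m, 14, r), (26, q, c, m, 14, x), (26, q, c, m, 14, y)}
π[F, G]: project onto (F, G) (12 duplicate(s) eliminated) → {(c, b), (c, c), (c, k), (c, r), (c, x), (c, y)}
Apply σ_{G != x}; surviving tuples: {(c, b), (c, c), (c, k), (c, r), (c, y)}

{(c, b), (c, c), (c, k), (c, r), (c, y)}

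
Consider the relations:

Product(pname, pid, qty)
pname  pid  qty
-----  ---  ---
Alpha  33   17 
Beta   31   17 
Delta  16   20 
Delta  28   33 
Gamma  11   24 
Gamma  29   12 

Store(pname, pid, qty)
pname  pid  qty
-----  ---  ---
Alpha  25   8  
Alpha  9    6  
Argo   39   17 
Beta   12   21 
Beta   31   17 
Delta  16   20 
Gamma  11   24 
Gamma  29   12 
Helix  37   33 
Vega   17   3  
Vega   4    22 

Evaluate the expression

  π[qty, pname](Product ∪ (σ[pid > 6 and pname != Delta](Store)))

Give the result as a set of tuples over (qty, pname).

{(12, Gamma), (17, Alpha), (17, Argo), (17, Beta), (20, Delta), (21, Beta), (24, Gamma), (3, Vega), (33, Delta), (33, Helix), (6, Alpha), (8, Alpha)}

Apply σ_{pid > 6 and pname != Delta}; surviving tuples: {(Alpha, 25, 8), (Alpha, 9, 6), (Argo, 39, 17), (Beta, 12, 21), (Beta, 31, 17), (Gamma, 11, 24), (Gamma, 29, 12), (Helix, 37, 33), (Vega, 17, 3)}
Taking the union: {(Alpha, 25, 8), (Alpha, 33, 17), (Alpha, 9, 6), (Argo, 39, 17), (Beta, 12, 21), (Beta, 31, 17), (Delta, 16, 20), (Delta, 28, 33), (Gamma, 11, 24), (Gamma, 29, 12), (Helix, 37, 33), (Vega, 17, 3)}
Keep only column(s) qty, pname: {(12, Gamma), (17, Alpha), (17, Argo), (17, Beta), (20, Delta), (21, Beta), (24, Gamma), (3, Vega), (33, Delta), (33, Helix), (6, Alpha), (8, Alpha)}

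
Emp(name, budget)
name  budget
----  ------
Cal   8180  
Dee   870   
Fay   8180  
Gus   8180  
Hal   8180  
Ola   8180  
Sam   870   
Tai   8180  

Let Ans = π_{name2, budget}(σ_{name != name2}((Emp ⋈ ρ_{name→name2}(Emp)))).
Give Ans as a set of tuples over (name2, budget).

{(Cal, 8180), (Dee, 870), (Fay, 8180), (Gus, 8180), (Hal, 8180), (Ola, 8180), (Sam, 870), (Tai, 8180)}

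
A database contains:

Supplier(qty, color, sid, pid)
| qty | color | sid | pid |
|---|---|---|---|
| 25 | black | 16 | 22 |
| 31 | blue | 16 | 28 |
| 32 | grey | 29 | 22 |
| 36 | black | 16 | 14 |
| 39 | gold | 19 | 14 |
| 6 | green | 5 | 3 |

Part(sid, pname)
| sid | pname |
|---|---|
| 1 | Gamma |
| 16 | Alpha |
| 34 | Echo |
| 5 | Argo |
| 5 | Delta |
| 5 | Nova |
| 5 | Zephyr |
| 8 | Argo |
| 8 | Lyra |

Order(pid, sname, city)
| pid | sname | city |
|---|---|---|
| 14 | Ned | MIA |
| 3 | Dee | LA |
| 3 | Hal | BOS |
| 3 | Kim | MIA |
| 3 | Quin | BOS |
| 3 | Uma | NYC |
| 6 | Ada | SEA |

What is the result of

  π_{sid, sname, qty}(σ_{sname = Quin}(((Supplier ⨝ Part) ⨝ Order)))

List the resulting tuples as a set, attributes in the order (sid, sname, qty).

{(5, Quin, 6)}

Supplier ⋈ Part (natural join on sid): {(25, black, 16, 22, Alpha), (31, blue, 16, 28, Alpha), (36, black, 16, 14, Alpha), (6, green, 5, 3, Argo), (6, green, 5, 3, Delta), (6, green, 5, 3, Nova), (6, green, 5, 3, Zephyr)}
(Supplier ⨝ Part) ⋈ Order (natural join on pid): {(36, black, 16, 14, Alpha, Ned, MIA), (6, green, 5, 3, Argo, Dee, LA), (6, green, 5, 3, Argo, Hal, BOS), (6, green, 5, 3, Argo, Kim, MIA), (6, green, 5, 3, Argo, Quin, BOS), (6, green, 5, 3, Argo, Uma, NYC), (6, green, 5, 3, Delta, Dee, LA), (6, green, 5, 3, Delta, Hal, BOS), (6, green, 5, 3, Delta, Kim, MIA), (6, green, 5, 3, Delta, Quin, BOS), (6, green, 5, 3, Delta, Uma, NYC), (6, green, 5, 3, Nova, Dee, LA), (6, green, 5, 3, Nova, Hal, BOS), (6, green, 5, 3, Nova, Kim, MIA), (6, green, 5, 3, Nova, Quin, BOS), (6, green, 5, 3, Nova, Uma, NYC), (6, green, 5, 3, Zephyr, Dee, LA), (6, green, 5, 3, Zephyr, Hal, BOS), (6, green, 5, 3, Zephyr, Kim, MIA), (6, green, 5, 3, Zephyr, Quin, BOS), (6, green, 5, 3, Zephyr, Uma, NYC)}
σ[sname = Quin]: keep tuples satisfying sname = Quin → {(6, green, 5, 3, Argo, Quin, BOS), (6, green, 5, 3, Delta, Quin, BOS), (6, green, 5, 3, Nova, Quin, BOS), (6, green, 5, 3, Zephyr, Quin, BOS)}
Projecting to sid, sname, qty (3 duplicate(s) eliminated): {(5, Quin, 6)}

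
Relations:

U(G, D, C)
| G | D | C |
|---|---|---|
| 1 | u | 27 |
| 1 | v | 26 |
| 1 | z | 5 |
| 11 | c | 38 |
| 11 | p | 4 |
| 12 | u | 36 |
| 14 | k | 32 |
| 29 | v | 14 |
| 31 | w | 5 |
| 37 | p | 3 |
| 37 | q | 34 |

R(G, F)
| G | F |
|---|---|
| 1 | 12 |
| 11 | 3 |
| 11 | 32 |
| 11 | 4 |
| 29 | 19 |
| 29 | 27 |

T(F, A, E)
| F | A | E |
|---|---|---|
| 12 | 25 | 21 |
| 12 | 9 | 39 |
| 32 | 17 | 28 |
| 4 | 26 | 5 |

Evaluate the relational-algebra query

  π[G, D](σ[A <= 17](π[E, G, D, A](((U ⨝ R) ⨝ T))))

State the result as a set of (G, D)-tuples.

Natural join on G: {(1, u, 27, 12), (1, v, 26, 12), (1, z, 5, 12), (11, c, 38, 3), (11, c, 38, 32), (11, c, 38, 4), (11, p, 4, 3), (11, p, 4, 32), (11, p, 4, 4), (29, v, 14, 19), (29, v, 14, 27)}
Natural join on F: {(1, u, 27, 12, 25, 21), (1, u, 27, 12, 9, 39), (1, v, 26, 12, 25, 21), (1, v, 26, 12, 9, 39), (1, z, 5, 12, 25, 21), (1, z, 5, 12, 9, 39), (11, c, 38, 32, 17, 28), (11, c, 38, 4, 26, 5), (11, p, 4, 32, 17, 28), (11, p, 4, 4, 26, 5)}
π_{E, G, D, A} gives {(21, 1, u, 25), (21, 1, v, 25), (21, 1, z, 25), (28, 11, c, 17), (28, 11, p, 17), (39, 1, u, 9), (39, 1, v, 9), (39, 1, z, 9), (5, 11, c, 26), (5, 11, p, 26)}.
Selection A <= 17: {(28, 11, c, 17), (28, 11, p, 17), (39, 1, u, 9), (39, 1, v, 9), (39, 1, z, 9)}
π_{G, D} gives {(1, u), (1, v), (1, z), (11, c), (11, p)}.

{(1, u), (1, v), (1, z), (11, c), (11, p)}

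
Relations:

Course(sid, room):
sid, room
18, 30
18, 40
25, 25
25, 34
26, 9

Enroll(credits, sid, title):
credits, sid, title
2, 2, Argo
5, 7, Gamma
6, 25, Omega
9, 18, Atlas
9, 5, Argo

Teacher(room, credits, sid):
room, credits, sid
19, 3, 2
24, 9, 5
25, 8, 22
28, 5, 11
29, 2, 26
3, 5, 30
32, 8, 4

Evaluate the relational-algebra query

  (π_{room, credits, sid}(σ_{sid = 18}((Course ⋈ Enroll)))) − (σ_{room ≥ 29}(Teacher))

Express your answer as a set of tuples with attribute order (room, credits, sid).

Course ⋈ Enroll (natural join on sid): {(18, 30, 9, Atlas), (18, 40, 9, Atlas), (25, 25, 6, Omega), (25, 34, 6, Omega)}
σ[sid = 18]: keep tuples satisfying sid = 18 → {(18, 30, 9, Atlas), (18, 40, 9, Atlas)}
π[room, credits, sid]: project onto (room, credits, sid) → {(30, 9, 18), (40, 9, 18)}
σ[room ≥ 29]: keep tuples satisfying room ≥ 29 → {(29, 2, 26), (32, 8, 4)}
Set difference of the two operands is {(30, 9, 18), (40, 9, 18)}.

{(30, 9, 18), (40, 9, 18)}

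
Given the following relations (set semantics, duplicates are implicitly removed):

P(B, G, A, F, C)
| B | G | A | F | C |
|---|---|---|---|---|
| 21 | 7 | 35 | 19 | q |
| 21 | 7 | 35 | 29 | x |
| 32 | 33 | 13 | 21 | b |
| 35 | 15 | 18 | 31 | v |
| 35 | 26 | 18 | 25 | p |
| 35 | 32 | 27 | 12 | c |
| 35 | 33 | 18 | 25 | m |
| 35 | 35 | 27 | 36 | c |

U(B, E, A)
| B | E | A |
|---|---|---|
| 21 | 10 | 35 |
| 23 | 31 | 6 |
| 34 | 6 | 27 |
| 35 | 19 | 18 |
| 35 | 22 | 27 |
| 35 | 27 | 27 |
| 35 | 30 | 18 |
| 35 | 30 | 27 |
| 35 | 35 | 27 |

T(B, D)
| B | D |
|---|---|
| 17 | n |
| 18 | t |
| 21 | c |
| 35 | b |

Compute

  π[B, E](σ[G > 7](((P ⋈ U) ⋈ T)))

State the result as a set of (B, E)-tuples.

P ⋈ U (natural join on B, A): {(21, 7, 35, 19, q, 10), (21, 7, 35, 29, x, 10), (35, 15, 18, 31, v, 19), (35, 15, 18, 31, v, 30), (35, 26, 18, 25, p, 19), (35, 26, 18, 25, p, 30), (35, 32, 27, 12, c, 22), (35, 32, 27, 12, c, 27), (35, 32, 27, 12, c, 30), (35, 32, 27, 12, c, 35), (35, 33, 18, 25, m, 19), (35, 33, 18, 25, m, 30), (35, 35, 27, 36, c, 22), (35, 35, 27, 36, c, 27), (35, 35, 27, 36, c, 30), (35, 35, 27, 36, c, 35)}
(P ⋈ U) ⋈ T (natural join on B): {(21, 7, 35, 19, q, 10, c), (21, 7, 35, 29, x, 10, c), (35, 15, 18, 31, v, 19, b), (35, 15, 18, 31, v, 30, b), (35, 26, 18, 25, p, 19, b), (35, 26, 18, 25, p, 30, b), (35, 32, 27, 12, c, 22, b), (35, 32, 27, 12, c, 27, b), (35, 32, 27, 12, c, 30, b), (35, 32, 27, 12, c, 35, b), (35, 33, 18, 25, m, 19, b), (35, 33, 18, 25, m, 30, b), (35, 35, 27, 36, c, 22, b), (35, 35, 27, 36, c, 27, b), (35, 35, 27, 36, c, 30, b), (35, 35, 27, 36, c, 35, b)}
σ[G > 7]: keep tuples satisfying G > 7 → {(35, 15, 18, 31, v, 19, b), (35, 15, 18, 31, v, 30, b), (35, 26, 18, 25, p, 19, b), (35, 26, 18, 25, p, 30, b), (35, 32, 27, 12, c, 22, b), (35, 32, 27, 12, c, 27, b), (35, 32, 27, 12, c, 30, b), (35, 32, 27, 12, c, 35, b), (35, 33, 18, 25, m, 19, b), (35, 33, 18, 25, m, 30, b), (35, 35, 27, 36, c, 22, b), (35, 35, 27, 36, c, 27, b), (35, 35, 27, 36, c, 30, b), (35, 35, 27, 36, c, 35, b)}
Projecting to B, E (9 duplicate(s) eliminated): {(35, 19), (35, 22), (35, 27), (35, 30), (35, 35)}

{(35, 19), (35, 22), (35, 27), (35, 30), (35, 35)}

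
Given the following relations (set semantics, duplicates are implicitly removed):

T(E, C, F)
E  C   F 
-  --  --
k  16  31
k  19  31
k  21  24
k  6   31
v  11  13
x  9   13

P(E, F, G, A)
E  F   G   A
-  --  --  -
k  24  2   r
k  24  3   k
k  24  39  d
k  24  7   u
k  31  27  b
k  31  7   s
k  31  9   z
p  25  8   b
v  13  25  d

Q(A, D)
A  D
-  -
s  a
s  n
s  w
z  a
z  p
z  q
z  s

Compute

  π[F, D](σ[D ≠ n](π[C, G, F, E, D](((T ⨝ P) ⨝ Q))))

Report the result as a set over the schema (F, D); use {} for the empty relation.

T ⋈ P (natural join on E, F): {(k, 16, 31, 27, b), (k, 16, 31, 7, s), (k, 16, 31, 9, z), (k, 19, 31, 27, b), (k, 19, 31, 7, s), (k, 19, 31, 9, z), (k, 21, 24, 2, r), (k, 21, 24, 3, k), (k, 21, 24, 39, d), (k, 21, 24, 7, u), (k, 6, 31, 27, b), (k, 6, 31, 7, s), (k, 6, 31, 9, z), (v, 11, 13, 25, d)}
(T ⨝ P) ⋈ Q (natural join on A): {(k, 16, 31, 7, s, a), (k, 16, 31, 7, s, n), (k, 16, 31, 7, s, w), (k, 16, 31, 9, z, a), (k, 16, 31, 9, z, p), (k, 16, 31, 9, z, q), (k, 16, 31, 9, z, s), (k, 19, 31, 7, s, a), (k, 19, 31, 7, s, n), (k, 19, 31, 7, s, w), (k, 19, 31, 9, z, a), (k, 19, 31, 9, z, p), (k, 19, 31, 9, z, q), (k, 19, 31, 9, z, s), (k, 6, 31, 7, s, a), (k, 6, 31, 7, s, n), (k, 6, 31, 7, s, w), (k, 6, 31, 9, z, a), (k, 6, 31, 9, z, p), (k, 6, 31, 9, z, q), (k, 6, 31, 9, z, s)}
Projecting to C, G, F, E, D: {(16, 7, 31, k, a), (16, 7, 31, k, n), (16, 7, 31, k, w), (16, 9, 31, k, a), (16, 9, 31, k, p), (16, 9, 31, k, q), (16, 9, 31, k, s), (19, 7, 31, k, a), (19, 7, 31, k, n), (19, 7, 31, k, w), (19, 9, 31, k, a), (19, 9, 31, k, p), (19, 9, 31, k, q), (19, 9, 31, k, s), (6, 7, 31, k, a), (6, 7, 31, k, n), (6, 7, 31, k, w), (6, 9, 31, k, a), (6, 9, 31, k, p), (6, 9, 31, k, q), (6, 9, 31, k, s)}
σ[D ≠ n]: keep tuples satisfying D ≠ n → {(16, 7, 31, k, a), (16, 7, 31, k, w), (16, 9, 31, k, a), (16, 9, 31, k, p), (16, 9, 31, k, q), (16, 9, 31, k, s), (19, 7, 31, k, a), (19, 7, 31, k, w), (19, 9, 31, k, a), (19, 9, 31, k, p), (19, 9, 31, k, q), (19, 9, 31, k, s), (6, 7, 31, k, a), (6, 7, 31, k, w), (6, 9, 31, k, a), (6, 9, 31, k, p), (6, 9, 31, k, q), (6, 9, 31, k, s)}
Projecting to F, D (13 duplicate(s) eliminated): {(31, a), (31, p), (31, q), (31, s), (31, w)}

{(31, a), (31, p), (31, q), (31, s), (31, w)}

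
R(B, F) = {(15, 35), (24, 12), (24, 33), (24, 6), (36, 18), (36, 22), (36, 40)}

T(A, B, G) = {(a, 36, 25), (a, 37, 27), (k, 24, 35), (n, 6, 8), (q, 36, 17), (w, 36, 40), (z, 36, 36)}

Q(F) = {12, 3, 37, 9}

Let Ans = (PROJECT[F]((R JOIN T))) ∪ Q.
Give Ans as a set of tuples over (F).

Natural join on B: {(24, 12, k, 35), (24, 33, k, 35), (24, 6, k, 35), (36, 18, a, 25), (36, 18, q, 17), (36, 18, w, 40), (36, 18, z, 36), (36, 22, a, 25), (36, 22, q, 17), (36, 22, w, 40), (36, 22, z, 36), (36, 40, a, 25), (36, 40, q, 17), (36, 40, w, 40), (36, 40, z, 36)}
π_{F} gives {12, 18, 22, 33, 40, 6} (9 duplicate(s) eliminated).
Set union of the two operands is {12, 18, 22, 3, 33, 37, 40, 6, 9}.

{12, 18, 22, 3, 33, 37, 40, 6, 9}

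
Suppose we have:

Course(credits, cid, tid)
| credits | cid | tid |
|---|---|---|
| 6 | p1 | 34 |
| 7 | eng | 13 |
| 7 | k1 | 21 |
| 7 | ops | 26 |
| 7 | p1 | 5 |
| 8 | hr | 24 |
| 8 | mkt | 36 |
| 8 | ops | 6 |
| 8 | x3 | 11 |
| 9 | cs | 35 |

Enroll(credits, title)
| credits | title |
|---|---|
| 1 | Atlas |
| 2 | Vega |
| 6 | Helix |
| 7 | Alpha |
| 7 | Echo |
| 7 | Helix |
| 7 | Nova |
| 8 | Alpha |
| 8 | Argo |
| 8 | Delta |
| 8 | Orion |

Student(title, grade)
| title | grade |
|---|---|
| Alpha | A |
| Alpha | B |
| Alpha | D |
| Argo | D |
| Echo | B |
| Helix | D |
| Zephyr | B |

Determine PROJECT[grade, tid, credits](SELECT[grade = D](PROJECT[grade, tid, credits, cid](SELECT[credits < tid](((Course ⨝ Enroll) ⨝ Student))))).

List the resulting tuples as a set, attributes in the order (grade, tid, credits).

Joining Course and Enroll on credits yields {(6, p1, 34, Helix), (7, eng, 13, Alpha), (7, eng, 13, Echo), (7, eng, 13, Helix), (7, eng, 13, Nova), (7, k1, 21, Alpha), (7, k1, 21, Echo), (7, k1, 21, Helix), (7, k1, 21, Nova), (7, ops, 26, Alpha), (7, ops, 26, Echo), (7, ops, 26, Helix), (7, ops, 26, Nova), (7, p1, 5, Alpha), (7, p1, 5, Echo), (7, p1, 5, Helix), (7, p1, 5, Nova), (8, hr, 24, Alpha), (8, hr, 24, Argo), (8, hr, 24, Delta), (8, hr, 24, Orion), (8, mkt, 36, Alpha), (8, mkt, 36, Argo), (8, mkt, 36, Delta), (8, mkt, 36, Orion), (8, ops, 6, Alpha), (8, ops, 6, Argo), (8, ops, 6, Delta), (8, ops, 6, Orion), (8, x3, 11, Alpha), (8, x3, 11, Argo), (8, x3, 11, Delta), (8, x3, 11, Orion)}.
Joining (Course ⨝ Enroll) and Student on title yields {(6, p1, 34, Helix, D), (7, eng, 13, Alpha, A), (7, eng, 13, Alpha, B), (7, eng, 13, Alpha, D), (7, eng, 13, Echo, B), (7, eng, 13, Helix, D), (7, k1, 21, Alpha, A), (7, k1, 21, Alpha, B), (7, k1, 21, Alpha, D), (7, k1, 21, Echo, B), (7, k1, 21, Helix, D), (7, ops, 26, Alpha, A), (7, ops, 26, Alpha, B), (7, ops, 26, Alpha, D), (7, ops, 26, Echo, B), (7, ops, 26, Helix, D), (7, p1, 5, Alpha, A), (7, p1, 5, Alpha, B), (7, p1, 5, Alpha, D), (7, p1, 5, Echo, B), (7, p1, 5, Helix, D), (8, hr, 24, Alpha, A), (8, hr, 24, Alpha, B), (8, hr, 24, Alpha, D), (8, hr, 24, Argo, D), (8, mkt, 36, Alpha, A), (8, mkt, 36, Alpha, B), (8, mkt, 36, Alpha, D), (8, mkt, 36, Argo, D), (8, ops, 6, Alpha, A), (8, ops, 6, Alpha, B), (8, ops, 6, Alpha, D), (8, ops, 6, Argo, D), (8, x3, 11, Alpha, A), (8, x3, 11, Alpha, B), (8, x3, 11, Alpha, D), (8, x3, 11, Argo, D)}.
Selection credits < tid: {(6, p1, 34, Helix, D), (7, eng, 13, Alpha, A), (7, eng, 13, Alpha, B), (7, eng, 13, Alpha, D), (7, eng, 13, Echo, B), (7, eng, 13, Helix, D), (7, k1, 21, Alpha, A), (7, k1, 21, Alpha, B), (7, k1, 21, Alpha, D), (7, k1, 21, Echo, B), (7, k1, 21, Helix, D), (7, ops, 26, Alpha, A), (7, ops, 26, Alpha, B), (7, ops, 26, Alpha, D), (7, ops, 26, Echo, B), (7, ops, 26, Helix, D), (8, hr, 24, Alpha, A), (8, hr, 24, Alpha, B), (8, hr, 24, Alpha, D), (8, hr, 24, Argo, D), (8, mkt, 36, Alpha, A), (8, mkt, 36, Alpha, B), (8, mkt, 36, Alpha, D), (8, mkt, 36, Argo, D), (8, x3, 11, Alpha, A), (8, x3, 11, Alpha, B), (8, x3, 11, Alpha, D), (8, x3, 11, Argo, D)}
Keep only column(s) grade, tid, credits, cid (9 duplicate(s) eliminated): {(A, 11, 8, x3), (A, 13, 7, eng), (A, 21, 7, k1), (A, 24, 8, hr), (A, 26, 7, ops), (A, 36, 8, mkt), (B, 11, 8, x3), (B, 13, 7, eng), (B, 21, 7, k1), (B, 24, 8, hr), (B, 26, 7, ops), (B, 36, 8, mkt), (D, 11, 8, x3), (D, 13, 7, eng), (D, 21, 7, k1), (D, 24, 8, hr), (D, 26, 7, ops), (D, 34, 6, p1), (D, 36, 8, mkt)}
Selection grade = D: {(D, 11, 8, x3), (D, 13, 7, eng), (D, 21, 7, k1), (D, 24, 8, hr), (D, 26, 7, ops), (D, 34, 6, p1), (D, 36, 8, mkt)}
Keep only column(s) grade, tid, credits: {(D, 11, 8), (D, 13, 7), (D, 21, 7), (D, 24, 8), (D, 26, 7), (D, 34, 6), (D, 36, 8)}

{(D, 11, 8), (D, 13, 7), (D, 21, 7), (D, 24, 8), (D, 26, 7), (D, 34, 6), (D, 36, 8)}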